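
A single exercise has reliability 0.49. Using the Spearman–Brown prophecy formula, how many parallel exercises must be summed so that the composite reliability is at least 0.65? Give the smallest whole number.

k ≥ ρ*(1−ρ₁)/(ρ₁(1−ρ*)) = 0.65·0.51 / (0.49·0.35) = 1.933.
Smallest integer k = 2.

2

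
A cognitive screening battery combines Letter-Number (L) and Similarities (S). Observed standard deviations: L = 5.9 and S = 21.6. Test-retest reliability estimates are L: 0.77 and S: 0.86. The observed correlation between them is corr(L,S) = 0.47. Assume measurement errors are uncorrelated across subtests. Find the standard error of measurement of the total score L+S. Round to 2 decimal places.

8.56

Var(total) = 501.37 + 119.794 = 621.164.
True-score variance = 428.045 + 119.794 = 547.839, so reliability = 0.8820.
Error variance = 621.164 − 547.839 = 73.3247; SEM = √73.3247 = 8.56.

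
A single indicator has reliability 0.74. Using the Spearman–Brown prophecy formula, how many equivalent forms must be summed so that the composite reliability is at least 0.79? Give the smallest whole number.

k ≥ ρ*(1−ρ₁)/(ρ₁(1−ρ*)) = 0.79·0.26 / (0.74·0.21) = 1.322.
Smallest integer k = 2.

2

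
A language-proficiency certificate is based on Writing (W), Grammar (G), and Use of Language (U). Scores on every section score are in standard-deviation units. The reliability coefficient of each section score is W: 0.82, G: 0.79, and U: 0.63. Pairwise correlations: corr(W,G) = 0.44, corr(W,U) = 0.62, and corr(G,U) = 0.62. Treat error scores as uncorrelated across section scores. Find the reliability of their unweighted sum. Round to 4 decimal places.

Var(W+G+U) = 3 + 2·[0.44 + 0.62 + 0.62] = 3 + 3.36 = 6.36.
Under uncorrelated errors the observed covariances equal the true-score covariances, so only the own-variance terms attenuate.
True-score variance = [0.82 + 0.79 + 0.63] + 3.36 = 2.24 + 3.36 = 5.6.
Reliability = 5.6 / 6.36 = 0.8805.

0.8805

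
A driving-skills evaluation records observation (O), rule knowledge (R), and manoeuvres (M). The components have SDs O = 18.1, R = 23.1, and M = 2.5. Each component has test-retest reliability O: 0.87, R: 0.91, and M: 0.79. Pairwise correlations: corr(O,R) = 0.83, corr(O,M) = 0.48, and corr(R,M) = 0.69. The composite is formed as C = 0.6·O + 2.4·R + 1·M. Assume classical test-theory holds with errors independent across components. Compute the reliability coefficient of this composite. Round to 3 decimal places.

Var(C) = 0.6²·18.1² + 2.4²·23.1² + 2.5² + 2·[1.44·18.1·23.1·0.83 + 0.6·18.1·2.5·0.48 + 2.4·23.1·2.5·0.69] = 3197.78 + 1216.78 = 4414.57.
With uncorrelated errors the cross-covariances are all true-score covariance, so they carry over unchanged; only the diagonal terms shrink to ρᵢσᵢ².
True-score variance = [0.6²·18.1²·0.87 + 2.4²·23.1²·0.91 + 2.5²·0.79] + 1216.78 = 2904.52 + 1216.78 = 4121.3.
Reliability = 4121.3 / 4414.57 = 0.934.

0.934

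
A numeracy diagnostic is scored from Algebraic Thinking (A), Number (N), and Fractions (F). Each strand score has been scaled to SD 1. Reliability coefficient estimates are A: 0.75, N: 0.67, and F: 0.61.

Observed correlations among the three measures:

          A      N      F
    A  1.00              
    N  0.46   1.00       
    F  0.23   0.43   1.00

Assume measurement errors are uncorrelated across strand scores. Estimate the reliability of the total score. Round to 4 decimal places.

Var(A+N+F) = 3 + 2·[0.46 + 0.23 + 0.43] = 3 + 2.24 = 5.24.
Because errors are independent across components, Cov(Tᵢ,Tⱼ) = Cov(Xᵢ,Xⱼ); the off-diagonal part of the true-score variance is the same as above.
True-score variance = [0.75 + 0.67 + 0.61] + 2.24 = 2.03 + 2.24 = 4.27.
Reliability = 4.27 / 5.24 = 0.8149.

0.8149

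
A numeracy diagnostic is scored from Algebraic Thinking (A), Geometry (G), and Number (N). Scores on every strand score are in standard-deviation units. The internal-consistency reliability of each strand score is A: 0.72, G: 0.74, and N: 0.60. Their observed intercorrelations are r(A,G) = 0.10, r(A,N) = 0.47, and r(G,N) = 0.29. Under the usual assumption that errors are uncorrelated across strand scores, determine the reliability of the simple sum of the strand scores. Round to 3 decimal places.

0.801

Var(A+G+N) = 3 + 2·[0.10 + 0.47 + 0.29] = 3 + 1.72 = 4.72.
Under uncorrelated errors the observed covariances equal the true-score covariances, so only the own-variance terms attenuate.
True-score variance = [0.72 + 0.74 + 0.60] + 1.72 = 2.06 + 1.72 = 3.78.
Reliability = 3.78 / 4.72 = 0.801.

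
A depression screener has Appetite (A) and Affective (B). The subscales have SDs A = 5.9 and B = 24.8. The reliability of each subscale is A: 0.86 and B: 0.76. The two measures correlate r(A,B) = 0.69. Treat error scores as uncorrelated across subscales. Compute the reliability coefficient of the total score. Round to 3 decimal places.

Var(A+B) = 5.9² + 24.8² + 2·[5.9·24.8·0.69] = 649.85 + 201.922 = 851.772.
Under uncorrelated errors the observed covariances equal the true-score covariances, so only the own-variance terms attenuate.
True-score variance = [5.9²·0.86 + 24.8²·0.76] + 201.922 = 497.367 + 201.922 = 699.289.
Reliability = 699.289 / 851.772 = 0.821.

0.821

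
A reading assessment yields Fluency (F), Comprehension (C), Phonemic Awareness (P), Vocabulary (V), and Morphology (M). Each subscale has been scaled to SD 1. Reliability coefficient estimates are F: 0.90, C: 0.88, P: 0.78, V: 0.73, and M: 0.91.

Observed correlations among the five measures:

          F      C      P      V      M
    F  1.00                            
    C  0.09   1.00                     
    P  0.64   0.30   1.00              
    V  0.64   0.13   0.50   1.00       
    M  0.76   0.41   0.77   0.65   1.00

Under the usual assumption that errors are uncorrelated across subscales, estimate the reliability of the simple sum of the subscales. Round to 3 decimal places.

Var(F+C+P+V+M) = 5 + 2·[0.09 + 0.64 + 0.64 + 0.76 + 0.30 + 0.13 + 0.41 + 0.50 + 0.77 + 0.65] = 5 + 9.78 = 14.78.
Because errors are independent across components, Cov(Tᵢ,Tⱼ) = Cov(Xᵢ,Xⱼ); the off-diagonal part of the true-score variance is the same as above.
True-score variance = [0.90 + 0.88 + 0.78 + 0.73 + 0.91] + 9.78 = 4.2 + 9.78 = 13.98.
Reliability = 13.98 / 14.78 = 0.946.

0.946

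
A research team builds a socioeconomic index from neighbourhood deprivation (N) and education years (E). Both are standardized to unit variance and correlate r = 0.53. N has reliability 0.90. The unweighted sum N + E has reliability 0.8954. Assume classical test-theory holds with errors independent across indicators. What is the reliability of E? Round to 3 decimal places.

Var(N+E) = 2 + 2·0.53 = 3.060.
True-score variance = ρ_N + ρ_E + 2·0.53, so 0.8954 = (0.90 + ρ_E + 1.06) / 3.060.
ρ_E = 0.8954·3.060 − 0.90 − 1.06 = 0.780.

0.780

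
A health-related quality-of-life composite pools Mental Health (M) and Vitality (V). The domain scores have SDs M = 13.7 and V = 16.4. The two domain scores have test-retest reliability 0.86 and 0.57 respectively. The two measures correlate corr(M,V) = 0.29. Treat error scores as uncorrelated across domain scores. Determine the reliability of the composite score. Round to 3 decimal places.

Var(M+V) = 13.7² + 16.4² + 2·[13.7·16.4·0.29] = 456.65 + 130.314 = 586.964.
Under uncorrelated errors the observed covariances equal the true-score covariances, so only the own-variance terms attenuate.
True-score variance = [13.7²·0.86 + 16.4²·0.57] + 130.314 = 314.721 + 130.314 = 445.035.
Reliability = 445.035 / 586.964 = 0.758.

0.758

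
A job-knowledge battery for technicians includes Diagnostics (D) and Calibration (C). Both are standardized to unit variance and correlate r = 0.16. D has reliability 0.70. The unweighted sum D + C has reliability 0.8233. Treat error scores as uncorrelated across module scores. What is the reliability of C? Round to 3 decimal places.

0.890

Var(D+C) = 2 + 2·0.16 = 2.320.
True-score variance = ρ_D + ρ_C + 2·0.16, so 0.8233 = (0.70 + ρ_C + 0.32) / 2.320.
ρ_C = 0.8233·2.320 − 0.70 − 0.32 = 0.890.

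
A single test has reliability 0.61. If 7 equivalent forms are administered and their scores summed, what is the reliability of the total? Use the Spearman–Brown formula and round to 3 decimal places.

0.916

ρ_k = kρ / (1 + (k−1)ρ) = 7·0.61 / (1 + 6·0.61) = 4.270 / 4.660 = 0.916.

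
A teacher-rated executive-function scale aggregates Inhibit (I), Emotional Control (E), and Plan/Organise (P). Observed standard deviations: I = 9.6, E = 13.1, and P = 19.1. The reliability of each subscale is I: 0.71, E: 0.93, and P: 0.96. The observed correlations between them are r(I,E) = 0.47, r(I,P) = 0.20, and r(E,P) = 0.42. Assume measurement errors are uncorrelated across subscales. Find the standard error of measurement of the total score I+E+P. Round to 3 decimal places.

7.303

Var(total) = 628.58 + 401.735 = 1030.31.
True-score variance = 575.249 + 401.735 = 976.983, so reliability = 0.9482.
Error variance = 1030.31 − 976.983 = 53.3315; SEM = √53.3315 = 7.303.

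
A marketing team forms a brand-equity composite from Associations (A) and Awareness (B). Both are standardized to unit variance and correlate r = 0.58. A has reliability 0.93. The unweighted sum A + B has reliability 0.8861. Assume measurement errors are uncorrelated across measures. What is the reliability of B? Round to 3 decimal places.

Var(A+B) = 2 + 2·0.58 = 3.160.
True-score variance = ρ_A + ρ_B + 2·0.58, so 0.8861 = (0.93 + ρ_B + 1.16) / 3.160.
ρ_B = 0.8861·3.160 − 0.93 − 1.16 = 0.710.

0.710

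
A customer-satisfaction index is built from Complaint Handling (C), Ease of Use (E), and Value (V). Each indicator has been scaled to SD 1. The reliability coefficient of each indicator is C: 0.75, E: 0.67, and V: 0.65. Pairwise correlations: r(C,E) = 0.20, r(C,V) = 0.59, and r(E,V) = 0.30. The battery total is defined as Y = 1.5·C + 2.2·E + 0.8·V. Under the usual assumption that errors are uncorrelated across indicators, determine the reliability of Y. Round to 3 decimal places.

Var(Y) = 1.5² + 2.2² + 0.8² + 2·[3.3·0.20 + 1.2·0.59 + 1.76·0.30] = 7.73 + 3.792 = 11.522.
Under uncorrelated errors the observed covariances equal the true-score covariances, so only the own-variance terms attenuate.
True-score variance = [1.5²·0.75 + 2.2²·0.67 + 0.8²·0.65] + 3.792 = 5.3463 + 3.792 = 9.1383.
Reliability = 9.1383 / 11.522 = 0.793.

0.793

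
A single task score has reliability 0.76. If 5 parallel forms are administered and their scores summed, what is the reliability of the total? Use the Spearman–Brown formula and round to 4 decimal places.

ρ_k = kρ / (1 + (k−1)ρ) = 5·0.76 / (1 + 4·0.76) = 3.800 / 4.040 = 0.9406.

0.9406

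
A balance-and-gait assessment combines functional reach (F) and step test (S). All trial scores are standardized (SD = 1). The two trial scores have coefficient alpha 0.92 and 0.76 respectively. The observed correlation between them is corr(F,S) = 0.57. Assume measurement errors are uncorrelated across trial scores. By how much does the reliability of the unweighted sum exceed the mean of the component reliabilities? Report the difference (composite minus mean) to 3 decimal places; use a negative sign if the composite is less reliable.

Var(sum) = 2 + 1.14 = 3.14; true-score variance = 1.68 + 1.14 = 2.82; composite reliability = 0.8981.
Mean component reliability = 0.8400.
Difference = 0.8981 − 0.8400 = 0.058.

0.058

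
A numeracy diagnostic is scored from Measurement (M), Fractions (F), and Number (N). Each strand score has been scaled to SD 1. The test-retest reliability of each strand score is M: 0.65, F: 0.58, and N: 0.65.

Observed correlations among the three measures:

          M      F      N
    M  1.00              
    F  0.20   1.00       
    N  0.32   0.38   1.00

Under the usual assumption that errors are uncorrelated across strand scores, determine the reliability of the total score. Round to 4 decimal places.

Var(M+F+N) = 3 + 2·[0.20 + 0.32 + 0.38] = 3 + 1.8 = 4.8.
Because errors are independent across components, Cov(Tᵢ,Tⱼ) = Cov(Xᵢ,Xⱼ); the off-diagonal part of the true-score variance is the same as above.
True-score variance = [0.65 + 0.58 + 0.65] + 1.8 = 1.88 + 1.8 = 3.68.
Reliability = 3.68 / 4.8 = 0.7667.

0.7667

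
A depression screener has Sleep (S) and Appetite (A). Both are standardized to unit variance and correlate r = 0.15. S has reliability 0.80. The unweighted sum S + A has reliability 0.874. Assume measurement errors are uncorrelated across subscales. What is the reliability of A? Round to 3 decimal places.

0.910

Var(S+A) = 2 + 2·0.15 = 2.300.
True-score variance = ρ_S + ρ_A + 2·0.15, so 0.874 = (0.80 + ρ_A + 0.30) / 2.300.
ρ_A = 0.874·2.300 − 0.80 − 0.30 = 0.910.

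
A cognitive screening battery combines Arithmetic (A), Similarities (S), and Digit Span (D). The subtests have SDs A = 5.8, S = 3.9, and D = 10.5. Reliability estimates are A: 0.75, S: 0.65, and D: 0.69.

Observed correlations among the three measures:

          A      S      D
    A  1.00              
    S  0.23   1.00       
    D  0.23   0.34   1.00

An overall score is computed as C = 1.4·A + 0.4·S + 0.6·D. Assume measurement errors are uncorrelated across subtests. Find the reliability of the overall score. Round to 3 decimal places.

0.794

Var(C) = 1.4²·5.8² + 0.4²·3.9² + 0.6²·10.5² + 2·[0.56·5.8·3.9·0.23 + 0.84·5.8·10.5·0.23 + 0.24·3.9·10.5·0.34] = 108.058 + 36.0417 = 144.1.
With uncorrelated errors the cross-covariances are all true-score covariance, so they carry over unchanged; only the diagonal terms shrink to ρᵢσᵢ².
True-score variance = [1.4²·5.8²·0.75 + 0.4²·3.9²·0.65 + 0.6²·10.5²·0.69] + 36.0417 = 78.4187 + 36.0417 = 114.46.
Reliability = 114.46 / 144.1 = 0.794.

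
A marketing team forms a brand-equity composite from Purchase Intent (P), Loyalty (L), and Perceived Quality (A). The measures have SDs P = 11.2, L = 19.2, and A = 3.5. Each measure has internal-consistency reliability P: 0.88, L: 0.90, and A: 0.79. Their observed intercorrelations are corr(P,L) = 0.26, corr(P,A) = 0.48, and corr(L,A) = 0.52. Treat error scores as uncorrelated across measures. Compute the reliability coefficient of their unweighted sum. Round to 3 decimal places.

Var(P+L+A) = 11.2² + 19.2² + 3.5² + 2·[11.2·19.2·0.26 + 11.2·3.5·0.48 + 19.2·3.5·0.52] = 506.33 + 219.341 = 725.671.
With uncorrelated errors the cross-covariances are all true-score covariance, so they carry over unchanged; only the diagonal terms shrink to ρᵢσᵢ².
True-score variance = [11.2²·0.88 + 19.2²·0.90 + 3.5²·0.79] + 219.341 = 451.841 + 219.341 = 671.182.
Reliability = 671.182 / 725.671 = 0.925.

0.925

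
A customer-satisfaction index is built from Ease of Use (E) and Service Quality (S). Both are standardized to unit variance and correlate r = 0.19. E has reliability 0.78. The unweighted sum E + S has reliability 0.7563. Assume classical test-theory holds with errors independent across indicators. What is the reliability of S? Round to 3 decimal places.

0.640

Var(E+S) = 2 + 2·0.19 = 2.380.
True-score variance = ρ_E + ρ_S + 2·0.19, so 0.7563 = (0.78 + ρ_S + 0.38) / 2.380.
ρ_S = 0.7563·2.380 − 0.78 − 0.38 = 0.640.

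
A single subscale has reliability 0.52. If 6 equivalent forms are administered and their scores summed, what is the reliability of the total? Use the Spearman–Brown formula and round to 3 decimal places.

0.867

ρ_k = kρ / (1 + (k−1)ρ) = 6·0.52 / (1 + 5·0.52) = 3.120 / 3.600 = 0.867.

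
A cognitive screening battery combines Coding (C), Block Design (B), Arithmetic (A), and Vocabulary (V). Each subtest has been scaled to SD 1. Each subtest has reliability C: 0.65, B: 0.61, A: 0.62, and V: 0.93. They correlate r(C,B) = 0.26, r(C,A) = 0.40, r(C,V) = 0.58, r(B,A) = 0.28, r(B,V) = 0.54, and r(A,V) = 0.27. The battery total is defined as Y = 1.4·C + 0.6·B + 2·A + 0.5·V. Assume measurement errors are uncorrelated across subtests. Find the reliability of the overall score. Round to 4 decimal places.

0.7961

Var(Y) = 1.4² + 0.6² + 2² + 0.5² + 2·[0.84·0.26 + 2.8·0.40 + 0.7·0.58 + 1.2·0.28 + 0.3·0.54 + 0.27] = 6.57 + 5.0248 = 11.5948.
Under uncorrelated errors the observed covariances equal the true-score covariances, so only the own-variance terms attenuate.
True-score variance = [1.4²·0.65 + 0.6²·0.61 + 2²·0.62 + 0.5²·0.93] + 5.0248 = 4.2061 + 5.0248 = 9.2309.
Reliability = 9.2309 / 11.5948 = 0.7961.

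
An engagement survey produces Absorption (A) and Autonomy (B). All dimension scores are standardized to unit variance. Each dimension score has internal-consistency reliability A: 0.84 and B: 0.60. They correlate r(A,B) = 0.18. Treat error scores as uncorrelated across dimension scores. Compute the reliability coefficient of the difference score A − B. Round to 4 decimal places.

0.6585

Var(A−B) = 1 + 1 − 2·0.18 = 2 − 0.36 = 1.64.
Because errors are independent across components, Cov(Tᵢ,Tⱼ) = Cov(Xᵢ,Xⱼ); the off-diagonal part of the true-score variance is the same as above.
True-score variance = [0.84 + 0.60] − 0.36 = 1.44 − 0.36 = 1.08.
Reliability = 1.08 / 1.64 = 0.6585.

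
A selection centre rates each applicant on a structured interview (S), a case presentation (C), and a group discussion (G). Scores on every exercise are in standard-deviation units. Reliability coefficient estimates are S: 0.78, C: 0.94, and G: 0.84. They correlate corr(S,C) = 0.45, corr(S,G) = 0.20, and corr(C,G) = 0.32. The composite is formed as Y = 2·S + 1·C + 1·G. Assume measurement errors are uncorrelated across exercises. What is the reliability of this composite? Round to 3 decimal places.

Var(Y) = 2² + 1 + 1 + 2·[2·0.45 + 2·0.20 + 0.32] = 6 + 3.24 = 9.24.
Because errors are independent across components, Cov(Tᵢ,Tⱼ) = Cov(Xᵢ,Xⱼ); the off-diagonal part of the true-score variance is the same as above.
True-score variance = [2²·0.78 + 0.94 + 0.84] + 3.24 = 4.9 + 3.24 = 8.14.
Reliability = 8.14 / 9.24 = 0.881.

0.881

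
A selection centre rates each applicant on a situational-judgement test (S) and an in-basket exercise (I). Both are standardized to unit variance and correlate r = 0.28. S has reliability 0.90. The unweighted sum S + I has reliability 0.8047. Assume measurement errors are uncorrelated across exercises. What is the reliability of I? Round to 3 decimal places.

0.600

Var(S+I) = 2 + 2·0.28 = 2.560.
True-score variance = ρ_S + ρ_I + 2·0.28, so 0.8047 = (0.90 + ρ_I + 0.56) / 2.560.
ρ_I = 0.8047·2.560 − 0.90 − 0.56 = 0.600.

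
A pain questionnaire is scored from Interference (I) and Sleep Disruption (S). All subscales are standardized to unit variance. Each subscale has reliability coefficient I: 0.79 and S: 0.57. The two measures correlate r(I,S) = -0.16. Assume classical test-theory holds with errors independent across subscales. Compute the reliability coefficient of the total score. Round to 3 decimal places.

Var(I+S) = 2 + 2·[(-0.16)] = 2 − 0.32 = 1.68.
With uncorrelated errors the cross-covariances are all true-score covariance, so they carry over unchanged; only the diagonal terms shrink to ρᵢσᵢ².
True-score variance = [0.79 + 0.57] − 0.32 = 1.36 − 0.32 = 1.04.
Reliability = 1.04 / 1.68 = 0.619.

0.619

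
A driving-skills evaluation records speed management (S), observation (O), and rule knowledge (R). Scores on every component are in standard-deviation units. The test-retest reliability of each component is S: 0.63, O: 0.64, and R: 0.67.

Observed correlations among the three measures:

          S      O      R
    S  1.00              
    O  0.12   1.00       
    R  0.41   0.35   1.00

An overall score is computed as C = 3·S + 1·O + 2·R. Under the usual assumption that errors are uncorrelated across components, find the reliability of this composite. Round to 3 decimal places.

0.762

Var(C) = 3² + 1 + 2² + 2·[3·0.12 + 6·0.41 + 2·0.35] = 14 + 7.04 = 21.04.
With uncorrelated errors the cross-covariances are all true-score covariance, so they carry over unchanged; only the diagonal terms shrink to ρᵢσᵢ².
True-score variance = [3²·0.63 + 0.64 + 2²·0.67] + 7.04 = 8.99 + 7.04 = 16.03.
Reliability = 16.03 / 21.04 = 0.762.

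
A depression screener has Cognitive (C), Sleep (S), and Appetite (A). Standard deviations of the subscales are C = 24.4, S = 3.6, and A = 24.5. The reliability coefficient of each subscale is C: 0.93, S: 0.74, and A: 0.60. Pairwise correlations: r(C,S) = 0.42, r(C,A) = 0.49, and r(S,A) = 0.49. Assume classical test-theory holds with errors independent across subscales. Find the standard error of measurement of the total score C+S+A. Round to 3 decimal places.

Var(total) = 1208.57 + 746.066 = 1954.64.
True-score variance = 923.425 + 746.066 = 1669.49, so reliability = 0.8541.
Error variance = 1954.64 − 1669.49 = 285.145; SEM = √285.145 = 16.886.

16.886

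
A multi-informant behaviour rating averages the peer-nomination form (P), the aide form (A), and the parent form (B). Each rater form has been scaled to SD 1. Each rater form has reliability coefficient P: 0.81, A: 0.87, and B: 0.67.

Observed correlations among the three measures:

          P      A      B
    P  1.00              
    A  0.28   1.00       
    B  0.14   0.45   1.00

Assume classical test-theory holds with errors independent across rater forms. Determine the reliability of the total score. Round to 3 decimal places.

Var(P+A+B) = 3 + 2·[0.28 + 0.14 + 0.45] = 3 + 1.74 = 4.74.
With uncorrelated errors the cross-covariances are all true-score covariance, so they carry over unchanged; only the diagonal terms shrink to ρᵢσᵢ².
True-score variance = [0.81 + 0.87 + 0.67] + 1.74 = 2.35 + 1.74 = 4.09.
Reliability = 4.09 / 4.74 = 0.863.

0.863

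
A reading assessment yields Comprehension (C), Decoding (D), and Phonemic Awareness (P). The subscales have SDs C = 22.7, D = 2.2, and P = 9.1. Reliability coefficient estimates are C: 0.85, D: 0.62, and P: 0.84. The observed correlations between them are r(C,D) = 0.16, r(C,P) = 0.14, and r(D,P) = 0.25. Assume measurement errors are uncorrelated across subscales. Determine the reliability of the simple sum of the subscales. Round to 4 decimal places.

Var(C+D+P) = 22.7² + 2.2² + 9.1² + 2·[22.7·2.2·0.16 + 22.7·9.1·0.14 + 2.2·9.1·0.25] = 602.94 + 83.8304 = 686.77.
With uncorrelated errors the cross-covariances are all true-score covariance, so they carry over unchanged; only the diagonal terms shrink to ρᵢσᵢ².
True-score variance = [22.7²·0.85 + 2.2²·0.62 + 9.1²·0.84] + 83.8304 = 510.558 + 83.8304 = 594.388.
Reliability = 594.388 / 686.77 = 0.8655.

0.8655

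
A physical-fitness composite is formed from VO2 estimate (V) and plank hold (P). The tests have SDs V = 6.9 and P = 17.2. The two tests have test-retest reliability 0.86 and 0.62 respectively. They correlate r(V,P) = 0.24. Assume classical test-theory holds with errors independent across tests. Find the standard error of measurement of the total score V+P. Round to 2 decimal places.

10.91

Var(total) = 343.45 + 56.9664 = 400.416.
True-score variance = 224.365 + 56.9664 = 281.332, so reliability = 0.7026.
Error variance = 400.416 − 281.332 = 119.085; SEM = √119.085 = 10.91.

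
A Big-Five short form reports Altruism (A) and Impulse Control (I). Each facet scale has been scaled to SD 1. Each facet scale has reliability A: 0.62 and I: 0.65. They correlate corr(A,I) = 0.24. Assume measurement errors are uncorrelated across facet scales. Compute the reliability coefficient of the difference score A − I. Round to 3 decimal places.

0.520

Var(A−I) = 1 + 1 − 2·0.24 = 2 − 0.48 = 1.52.
Under uncorrelated errors the observed covariances equal the true-score covariances, so only the own-variance terms attenuate.
True-score variance = [0.62 + 0.65] − 0.48 = 1.27 − 0.48 = 0.79.
Reliability = 0.79 / 1.52 = 0.520.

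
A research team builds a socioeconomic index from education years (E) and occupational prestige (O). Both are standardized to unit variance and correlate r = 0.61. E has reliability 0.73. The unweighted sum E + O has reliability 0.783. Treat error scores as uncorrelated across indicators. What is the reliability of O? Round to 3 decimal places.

Var(E+O) = 2 + 2·0.61 = 3.220.
True-score variance = ρ_E + ρ_O + 2·0.61, so 0.783 = (0.73 + ρ_O + 1.22) / 3.220.
ρ_O = 0.783·3.220 − 0.73 − 1.22 = 0.571.

0.571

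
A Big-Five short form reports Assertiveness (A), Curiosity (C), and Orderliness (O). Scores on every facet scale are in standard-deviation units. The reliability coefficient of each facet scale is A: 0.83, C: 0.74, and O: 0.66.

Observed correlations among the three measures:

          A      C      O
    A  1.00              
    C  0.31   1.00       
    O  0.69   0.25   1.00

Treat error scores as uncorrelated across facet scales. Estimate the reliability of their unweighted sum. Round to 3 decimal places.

Var(A+C+O) = 3 + 2·[0.31 + 0.69 + 0.25] = 3 + 2.5 = 5.5.
Because errors are independent across components, Cov(Tᵢ,Tⱼ) = Cov(Xᵢ,Xⱼ); the off-diagonal part of the true-score variance is the same as above.
True-score variance = [0.83 + 0.74 + 0.66] + 2.5 = 2.23 + 2.5 = 4.73.
Reliability = 4.73 / 5.5 = 0.860.

0.860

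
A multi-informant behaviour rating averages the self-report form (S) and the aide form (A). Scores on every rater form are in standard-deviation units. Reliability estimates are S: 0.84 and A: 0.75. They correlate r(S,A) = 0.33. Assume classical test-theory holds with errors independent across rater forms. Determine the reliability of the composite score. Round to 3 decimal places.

0.846

Var(S+A) = 2 + 2·[0.33] = 2 + 0.66 = 2.66.
With uncorrelated errors the cross-covariances are all true-score covariance, so they carry over unchanged; only the diagonal terms shrink to ρᵢσᵢ².
True-score variance = [0.84 + 0.75] + 0.66 = 1.59 + 0.66 = 2.25.
Reliability = 2.25 / 2.66 = 0.846.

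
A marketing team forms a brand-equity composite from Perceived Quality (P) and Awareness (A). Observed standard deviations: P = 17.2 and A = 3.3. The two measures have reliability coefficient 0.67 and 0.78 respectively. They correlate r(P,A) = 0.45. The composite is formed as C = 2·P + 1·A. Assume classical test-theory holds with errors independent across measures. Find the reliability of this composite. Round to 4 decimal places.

Var(C) = 2²·17.2² + 3.3² + 2·[2·17.2·3.3·0.45] = 1194.25 + 102.168 = 1296.42.
Because errors are independent across components, Cov(Tᵢ,Tⱼ) = Cov(Xᵢ,Xⱼ); the off-diagonal part of the true-score variance is the same as above.
True-score variance = [2²·17.2²·0.67 + 3.3²·0.78] + 102.168 = 801.345 + 102.168 = 903.513.
Reliability = 903.513 / 1296.42 = 0.6969.

0.6969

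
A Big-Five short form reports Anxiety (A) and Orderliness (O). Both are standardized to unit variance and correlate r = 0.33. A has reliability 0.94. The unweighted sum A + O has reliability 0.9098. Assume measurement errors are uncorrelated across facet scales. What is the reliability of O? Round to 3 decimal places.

0.820

Var(A+O) = 2 + 2·0.33 = 2.660.
True-score variance = ρ_A + ρ_O + 2·0.33, so 0.9098 = (0.94 + ρ_O + 0.66) / 2.660.
ρ_O = 0.9098·2.660 − 0.94 − 0.66 = 0.820.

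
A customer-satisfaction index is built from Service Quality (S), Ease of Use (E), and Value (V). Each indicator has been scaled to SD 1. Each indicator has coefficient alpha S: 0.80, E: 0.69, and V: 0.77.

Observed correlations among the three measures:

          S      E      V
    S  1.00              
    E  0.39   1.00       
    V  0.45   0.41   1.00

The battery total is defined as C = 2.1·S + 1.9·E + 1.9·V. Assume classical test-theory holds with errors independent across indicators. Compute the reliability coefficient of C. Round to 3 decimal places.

Var(C) = 2.1² + 1.9² + 1.9² + 2·[3.99·0.39 + 3.99·0.45 + 3.61·0.41] = 11.63 + 9.6634 = 21.2934.
With uncorrelated errors the cross-covariances are all true-score covariance, so they carry over unchanged; only the diagonal terms shrink to ρᵢσᵢ².
True-score variance = [2.1²·0.80 + 1.9²·0.69 + 1.9²·0.77] + 9.6634 = 8.7986 + 9.6634 = 18.462.
Reliability = 18.462 / 21.2934 = 0.867.

0.867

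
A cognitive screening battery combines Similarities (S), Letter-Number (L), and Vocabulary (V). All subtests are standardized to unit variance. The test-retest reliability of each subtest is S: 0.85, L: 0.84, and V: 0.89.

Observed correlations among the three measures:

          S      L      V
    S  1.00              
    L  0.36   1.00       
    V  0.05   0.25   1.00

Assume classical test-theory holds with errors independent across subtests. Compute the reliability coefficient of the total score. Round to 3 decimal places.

Var(S+L+V) = 3 + 2·[0.36 + 0.05 + 0.25] = 3 + 1.32 = 4.32.
Because errors are independent across components, Cov(Tᵢ,Tⱼ) = Cov(Xᵢ,Xⱼ); the off-diagonal part of the true-score variance is the same as above.
True-score variance = [0.85 + 0.84 + 0.89] + 1.32 = 2.58 + 1.32 = 3.9.
Reliability = 3.9 / 4.32 = 0.903.

0.903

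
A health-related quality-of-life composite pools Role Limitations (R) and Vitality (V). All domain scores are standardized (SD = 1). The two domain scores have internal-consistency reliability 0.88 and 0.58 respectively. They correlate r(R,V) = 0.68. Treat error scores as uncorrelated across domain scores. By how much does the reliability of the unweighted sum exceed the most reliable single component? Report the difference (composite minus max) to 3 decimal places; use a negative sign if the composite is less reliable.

Var(sum) = 2 + 1.36 = 3.36; true-score variance = 1.46 + 1.36 = 2.82; composite reliability = 0.8393.
Max component reliability = 0.8800.
Difference = 0.8393 − 0.8800 = -0.041.

-0.041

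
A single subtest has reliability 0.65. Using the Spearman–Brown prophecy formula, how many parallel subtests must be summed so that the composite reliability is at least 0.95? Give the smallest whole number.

11

k ≥ ρ*(1−ρ₁)/(ρ₁(1−ρ*)) = 0.95·0.35 / (0.65·0.05) = 10.231.
Smallest integer k = 11.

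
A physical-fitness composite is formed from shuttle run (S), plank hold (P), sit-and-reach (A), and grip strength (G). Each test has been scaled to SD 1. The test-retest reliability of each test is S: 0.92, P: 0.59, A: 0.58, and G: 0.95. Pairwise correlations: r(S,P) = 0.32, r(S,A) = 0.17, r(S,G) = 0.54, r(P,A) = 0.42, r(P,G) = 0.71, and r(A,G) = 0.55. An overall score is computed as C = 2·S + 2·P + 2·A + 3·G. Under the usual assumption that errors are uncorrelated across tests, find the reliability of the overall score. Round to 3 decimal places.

0.918

Var(C) = 2² + 2² + 2² + 3² + 2·[4·0.32 + 4·0.17 + 6·0.54 + 4·0.42 + 6·0.71 + 6·0.55] = 21 + 28.88 = 49.88.
Because errors are independent across components, Cov(Tᵢ,Tⱼ) = Cov(Xᵢ,Xⱼ); the off-diagonal part of the true-score variance is the same as above.
True-score variance = [2²·0.92 + 2²·0.59 + 2²·0.58 + 3²·0.95] + 28.88 = 16.91 + 28.88 = 45.79.
Reliability = 45.79 / 49.88 = 0.918.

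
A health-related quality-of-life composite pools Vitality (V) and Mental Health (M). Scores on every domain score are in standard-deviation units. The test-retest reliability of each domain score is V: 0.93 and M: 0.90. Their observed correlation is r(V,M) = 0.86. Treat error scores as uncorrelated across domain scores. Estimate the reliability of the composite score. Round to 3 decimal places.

Var(V+M) = 2 + 2·[0.86] = 2 + 1.72 = 3.72.
Because errors are independent across components, Cov(Tᵢ,Tⱼ) = Cov(Xᵢ,Xⱼ); the off-diagonal part of the true-score variance is the same as above.
True-score variance = [0.93 + 0.90] + 1.72 = 1.83 + 1.72 = 3.55.
Reliability = 3.55 / 3.72 = 0.954.

0.954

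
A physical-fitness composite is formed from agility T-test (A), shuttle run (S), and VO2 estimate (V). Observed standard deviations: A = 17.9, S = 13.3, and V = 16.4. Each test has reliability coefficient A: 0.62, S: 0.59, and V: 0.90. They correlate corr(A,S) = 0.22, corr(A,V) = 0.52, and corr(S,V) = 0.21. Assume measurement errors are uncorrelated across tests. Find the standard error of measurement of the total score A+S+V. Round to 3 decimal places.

14.872

Var(total) = 766.26 + 501.664 = 1267.92.
True-score variance = 545.083 + 501.664 = 1046.75, so reliability = 0.8256.
Error variance = 1267.92 − 1046.75 = 221.177; SEM = √221.177 = 14.872.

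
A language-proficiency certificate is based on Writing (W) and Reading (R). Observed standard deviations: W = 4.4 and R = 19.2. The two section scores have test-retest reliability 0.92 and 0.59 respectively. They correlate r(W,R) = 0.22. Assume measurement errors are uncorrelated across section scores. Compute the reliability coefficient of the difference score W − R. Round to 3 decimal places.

0.565

Var(W−R) = 4.4² + 19.2² − 2·4.4·19.2·0.22 = 388 − 37.1712 = 350.829.
Under uncorrelated errors the observed covariances equal the true-score covariances, so only the own-variance terms attenuate.
True-score variance = [4.4²·0.92 + 19.2²·0.59] − 37.1712 = 235.309 − 37.1712 = 198.138.
Reliability = 198.138 / 350.829 = 0.565.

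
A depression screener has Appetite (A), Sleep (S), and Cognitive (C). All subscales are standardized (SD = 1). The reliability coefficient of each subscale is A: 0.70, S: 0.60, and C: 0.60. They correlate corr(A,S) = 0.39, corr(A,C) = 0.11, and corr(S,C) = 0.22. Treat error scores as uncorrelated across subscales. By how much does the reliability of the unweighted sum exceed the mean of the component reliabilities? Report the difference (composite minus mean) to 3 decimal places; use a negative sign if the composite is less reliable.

0.119

Var(sum) = 3 + 1.44 = 4.44; true-score variance = 1.9 + 1.44 = 3.34; composite reliability = 0.7523.
Mean component reliability = 0.6333.
Difference = 0.7523 − 0.6333 = 0.119.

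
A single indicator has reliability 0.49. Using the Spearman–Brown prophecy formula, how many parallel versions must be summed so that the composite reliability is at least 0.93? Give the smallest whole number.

k ≥ ρ*(1−ρ₁)/(ρ₁(1−ρ*)) = 0.93·0.51 / (0.49·0.07) = 13.828.
Smallest integer k = 14.

14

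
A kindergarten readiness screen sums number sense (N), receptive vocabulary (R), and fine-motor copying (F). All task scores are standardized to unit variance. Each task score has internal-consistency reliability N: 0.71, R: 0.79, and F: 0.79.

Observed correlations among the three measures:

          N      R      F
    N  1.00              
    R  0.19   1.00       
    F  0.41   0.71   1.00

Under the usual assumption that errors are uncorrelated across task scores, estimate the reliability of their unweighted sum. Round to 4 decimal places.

Var(N+R+F) = 3 + 2·[0.19 + 0.41 + 0.71] = 3 + 2.62 = 5.62.
Because errors are independent across components, Cov(Tᵢ,Tⱼ) = Cov(Xᵢ,Xⱼ); the off-diagonal part of the true-score variance is the same as above.
True-score variance = [0.71 + 0.79 + 0.79] + 2.62 = 2.29 + 2.62 = 4.91.
Reliability = 4.91 / 5.62 = 0.8737.

0.8737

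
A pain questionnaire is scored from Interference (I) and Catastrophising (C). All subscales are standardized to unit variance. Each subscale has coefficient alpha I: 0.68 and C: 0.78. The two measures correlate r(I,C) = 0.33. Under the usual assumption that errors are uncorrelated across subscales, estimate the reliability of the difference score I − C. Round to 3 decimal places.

0.597

Var(I−C) = 1 + 1 − 2·0.33 = 2 − 0.66 = 1.34.
Under uncorrelated errors the observed covariances equal the true-score covariances, so only the own-variance terms attenuate.
True-score variance = [0.68 + 0.78] − 0.66 = 1.46 − 0.66 = 0.8.
Reliability = 0.8 / 1.34 = 0.597.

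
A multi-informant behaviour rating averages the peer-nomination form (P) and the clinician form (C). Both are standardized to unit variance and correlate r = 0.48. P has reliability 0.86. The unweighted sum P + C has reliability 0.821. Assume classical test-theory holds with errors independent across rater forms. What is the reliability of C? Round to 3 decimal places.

0.610

Var(P+C) = 2 + 2·0.48 = 2.960.
True-score variance = ρ_P + ρ_C + 2·0.48, so 0.821 = (0.86 + ρ_C + 0.96) / 2.960.
ρ_C = 0.821·2.960 − 0.86 − 0.96 = 0.610.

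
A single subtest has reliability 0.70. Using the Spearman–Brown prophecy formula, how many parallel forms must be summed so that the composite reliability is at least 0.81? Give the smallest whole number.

k ≥ ρ*(1−ρ₁)/(ρ₁(1−ρ*)) = 0.81·0.30 / (0.70·0.19) = 1.827.
Smallest integer k = 2.

2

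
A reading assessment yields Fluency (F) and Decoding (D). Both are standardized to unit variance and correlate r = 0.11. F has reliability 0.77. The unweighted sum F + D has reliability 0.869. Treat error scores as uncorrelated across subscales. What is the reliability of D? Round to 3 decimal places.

Var(F+D) = 2 + 2·0.11 = 2.220.
True-score variance = ρ_F + ρ_D + 2·0.11, so 0.869 = (0.77 + ρ_D + 0.22) / 2.220.
ρ_D = 0.869·2.220 − 0.77 − 0.22 = 0.939.

0.939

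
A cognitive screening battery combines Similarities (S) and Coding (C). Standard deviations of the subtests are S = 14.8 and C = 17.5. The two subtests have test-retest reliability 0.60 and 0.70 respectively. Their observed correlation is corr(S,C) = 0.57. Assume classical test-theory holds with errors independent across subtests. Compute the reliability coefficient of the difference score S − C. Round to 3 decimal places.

0.220

Var(S−C) = 14.8² + 17.5² − 2·14.8·17.5·0.57 = 525.29 − 295.26 = 230.03.
Under uncorrelated errors the observed covariances equal the true-score covariances, so only the own-variance terms attenuate.
True-score variance = [14.8²·0.60 + 17.5²·0.70] − 295.26 = 345.799 − 295.26 = 50.539.
Reliability = 50.539 / 230.03 = 0.220.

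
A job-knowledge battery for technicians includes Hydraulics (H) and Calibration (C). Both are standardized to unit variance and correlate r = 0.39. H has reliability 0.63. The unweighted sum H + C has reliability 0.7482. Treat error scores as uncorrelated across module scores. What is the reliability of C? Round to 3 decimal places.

Var(H+C) = 2 + 2·0.39 = 2.780.
True-score variance = ρ_H + ρ_C + 2·0.39, so 0.7482 = (0.63 + ρ_C + 0.78) / 2.780.
ρ_C = 0.7482·2.780 − 0.63 − 0.78 = 0.670.

0.670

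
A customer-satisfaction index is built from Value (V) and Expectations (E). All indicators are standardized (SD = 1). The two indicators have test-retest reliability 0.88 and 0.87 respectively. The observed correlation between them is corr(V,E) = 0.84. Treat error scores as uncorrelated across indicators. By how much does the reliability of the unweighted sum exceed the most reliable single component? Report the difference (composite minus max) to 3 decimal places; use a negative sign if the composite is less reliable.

Var(sum) = 2 + 1.68 = 3.68; true-score variance = 1.75 + 1.68 = 3.43; composite reliability = 0.9321.
Max component reliability = 0.8800.
Difference = 0.9321 − 0.8800 = 0.052.

0.052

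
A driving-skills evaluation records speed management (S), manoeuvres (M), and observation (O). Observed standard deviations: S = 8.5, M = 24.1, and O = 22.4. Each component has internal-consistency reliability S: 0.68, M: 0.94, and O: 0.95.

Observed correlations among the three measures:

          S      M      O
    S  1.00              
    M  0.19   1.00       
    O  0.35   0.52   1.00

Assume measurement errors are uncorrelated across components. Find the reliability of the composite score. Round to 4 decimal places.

0.9569

Var(S+M+O) = 8.5² + 24.1² + 22.4² + 2·[8.5·24.1·0.19 + 8.5·22.4·0.35 + 24.1·22.4·0.52] = 1154.82 + 772.557 = 1927.38.
Under uncorrelated errors the observed covariances equal the true-score covariances, so only the own-variance terms attenuate.
True-score variance = [8.5²·0.68 + 24.1²·0.94 + 22.4²·0.95] + 772.557 = 1071.76 + 772.557 = 1844.32.
Reliability = 1844.32 / 1927.38 = 0.9569.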